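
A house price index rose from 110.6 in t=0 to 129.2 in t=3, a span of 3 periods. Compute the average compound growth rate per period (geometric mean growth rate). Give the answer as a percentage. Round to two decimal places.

5.32%

Growth factor = (129.2/110.6)^(1/3) = (1.168174)^(1/3) = 1.053180
Growth rate = 1.053180 − 1 = 0.053180 = 5.3180%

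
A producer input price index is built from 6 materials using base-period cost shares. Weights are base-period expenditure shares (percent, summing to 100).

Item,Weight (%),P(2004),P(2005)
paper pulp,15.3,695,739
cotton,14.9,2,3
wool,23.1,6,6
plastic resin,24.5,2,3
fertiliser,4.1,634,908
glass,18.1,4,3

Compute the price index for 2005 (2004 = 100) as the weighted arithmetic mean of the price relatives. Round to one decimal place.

paper pulp: 15.3 × (739/695) = 15.3 × 1.063309 = 16.2686
cotton: 14.9 × (3/2) = 14.9 × 1.500000 = 22.3500
wool: 23.1 × (6/6) = 23.1 × 1.000000 = 23.1000
plastic resin: 24.5 × (3/2) = 24.5 × 1.500000 = 36.7500
fertiliser: 4.1 × (908/634) = 4.1 × 1.432177 = 5.8719
glass: 18.1 × (3/4) = 18.1 × 0.750000 = 13.5750
Index = Σ wᵢ·(p₁ᵢ/p₀ᵢ) = 16.2686 + 22.3500 + 23.1000 + 36.7500 + 5.8719 + 13.5750 = 117.9156

117.9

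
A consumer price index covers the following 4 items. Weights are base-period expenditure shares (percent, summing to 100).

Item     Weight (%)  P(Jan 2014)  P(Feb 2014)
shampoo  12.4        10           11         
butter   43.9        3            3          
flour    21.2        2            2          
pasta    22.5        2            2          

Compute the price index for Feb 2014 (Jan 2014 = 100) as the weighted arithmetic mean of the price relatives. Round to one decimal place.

shampoo: 12.4 × (11/10) = 12.4 × 1.100000 = 13.6400
butter: 43.9 × (3/3) = 43.9 × 1.000000 = 43.9000
flour: 21.2 × (2/2) = 21.2 × 1.000000 = 21.2000
pasta: 22.5 × (2/2) = 22.5 × 1.000000 = 22.5000
Index = Σ wᵢ·(p₁ᵢ/p₀ᵢ) = 13.6400 + 43.9000 + 21.2000 + 22.5000 = 101.2400

101.2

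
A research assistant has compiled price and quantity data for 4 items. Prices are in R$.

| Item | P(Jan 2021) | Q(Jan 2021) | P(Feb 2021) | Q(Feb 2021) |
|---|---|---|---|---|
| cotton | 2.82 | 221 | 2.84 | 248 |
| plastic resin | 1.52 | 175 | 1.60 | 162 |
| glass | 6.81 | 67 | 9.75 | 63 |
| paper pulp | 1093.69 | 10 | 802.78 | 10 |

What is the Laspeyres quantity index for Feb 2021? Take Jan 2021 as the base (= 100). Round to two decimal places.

100.24

Laspeyres quantity index uses base-period prices as weights.
ΣP(Jan 2021)·Q(Feb 2021) = 2.82×248 + 1.52×162 + 6.81×63 + 1093.69×10 = 699.36 + 246.24 + 429.03 + 10936.9 = 12311.53
ΣP(Jan 2021)·Q(Jan 2021) = 2.82×221 + 1.52×175 + 6.81×67 + 1093.69×10 = 623.22 + 266 + 456.27 + 10936.9 = 12282.39
Index = 12311.53 / 12282.39 × 100 = 100.2373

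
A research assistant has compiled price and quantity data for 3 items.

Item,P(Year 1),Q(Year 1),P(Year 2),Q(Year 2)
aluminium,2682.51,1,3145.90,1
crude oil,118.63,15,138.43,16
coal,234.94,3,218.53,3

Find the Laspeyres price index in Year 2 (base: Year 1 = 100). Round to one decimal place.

Laspeyres price index uses base-period quantities as weights.
ΣP(Year 2)·Q(Year 1) = 3145.90×1 + 138.43×15 + 218.53×3 = 3145.9 + 2076.45 + 655.59 = 5877.94
ΣP(Year 1)·Q(Year 1) = 2682.51×1 + 118.63×15 + 234.94×3 = 2682.51 + 1779.45 + 704.82 = 5166.78
Index = 5877.94 / 5166.78 × 100 = 113.7641

113.8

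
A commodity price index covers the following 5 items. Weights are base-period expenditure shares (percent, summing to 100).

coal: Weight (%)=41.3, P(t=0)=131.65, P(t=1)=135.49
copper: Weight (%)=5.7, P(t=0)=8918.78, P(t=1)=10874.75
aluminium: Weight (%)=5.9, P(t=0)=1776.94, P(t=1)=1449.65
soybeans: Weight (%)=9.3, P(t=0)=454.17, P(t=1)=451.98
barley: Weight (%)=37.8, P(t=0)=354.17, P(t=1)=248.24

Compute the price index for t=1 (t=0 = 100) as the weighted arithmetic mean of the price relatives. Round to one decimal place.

coal: 41.3 × (135.49/131.65) = 41.3 × 1.029168 = 42.5046
copper: 5.7 × (10874.75/8918.78) = 5.7 × 1.219309 = 6.9501
aluminium: 5.9 × (1449.65/1776.94) = 5.9 × 0.815813 = 4.8133
soybeans: 9.3 × (451.98/454.17) = 9.3 × 0.995178 = 9.2552
barley: 37.8 × (248.24/354.17) = 37.8 × 0.700906 = 26.4943
Index = Σ wᵢ·(p₁ᵢ/p₀ᵢ) = 42.5046 + 6.9501 + 4.8133 + 9.2552 + 26.4943 = 90.0174

90.0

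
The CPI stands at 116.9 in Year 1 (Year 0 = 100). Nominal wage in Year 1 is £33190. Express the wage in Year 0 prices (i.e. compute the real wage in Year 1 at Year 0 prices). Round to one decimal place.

28391.8

Real = Nominal ÷ (Index/100) = 33190 ÷ (116.9/100)
     = 33190 ÷ 1.169 = 28391.7879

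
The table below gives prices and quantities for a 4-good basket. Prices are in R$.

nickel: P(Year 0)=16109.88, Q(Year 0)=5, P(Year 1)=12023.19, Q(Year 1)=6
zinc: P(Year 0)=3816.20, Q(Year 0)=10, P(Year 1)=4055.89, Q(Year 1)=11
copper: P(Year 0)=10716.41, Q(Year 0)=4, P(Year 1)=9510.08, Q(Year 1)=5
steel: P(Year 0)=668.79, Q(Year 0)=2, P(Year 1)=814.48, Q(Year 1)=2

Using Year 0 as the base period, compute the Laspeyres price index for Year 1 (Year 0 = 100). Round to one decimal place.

Laspeyres price index uses base-period quantities as weights.
ΣP(Year 1)·Q(Year 0) = 12023.19×5 + 4055.89×10 + 9510.08×4 + 814.48×2 = 60115.95 + 40558.9 + 38040.32 + 1628.96 = 140344.13
ΣP(Year 0)·Q(Year 0) = 16109.88×5 + 3816.20×10 + 10716.41×4 + 668.79×2 = 80549.4 + 38162 + 42865.64 + 1337.58 = 162914.62
Index = 140344.13 / 162914.62 × 100 = 86.1458

86.1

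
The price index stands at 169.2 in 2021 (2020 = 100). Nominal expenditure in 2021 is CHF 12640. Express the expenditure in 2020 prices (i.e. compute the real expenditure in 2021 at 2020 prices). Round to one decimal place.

Real = Nominal ÷ (Index/100) = 12640 ÷ (169.2/100)
     = 12640 ÷ 1.692 = 7470.4492

7470.4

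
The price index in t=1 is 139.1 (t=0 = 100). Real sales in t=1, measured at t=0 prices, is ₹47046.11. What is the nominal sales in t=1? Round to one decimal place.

Nominal = Real × (Index/100) = 47046.11 × (139.1/100)
        = 47046.11 × 1.391 = 65441.1390

65441.1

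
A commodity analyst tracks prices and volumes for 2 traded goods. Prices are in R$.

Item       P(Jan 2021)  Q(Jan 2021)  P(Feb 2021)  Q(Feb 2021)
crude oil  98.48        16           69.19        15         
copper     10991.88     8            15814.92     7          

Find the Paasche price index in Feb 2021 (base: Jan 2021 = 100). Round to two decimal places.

142.49

Paasche price index uses current-period quantities as weights.
ΣP(Feb 2021)·Q(Feb 2021) = 69.19×15 + 15814.92×7 = 1037.85 + 110704.44 = 111742.29
ΣP(Jan 2021)·Q(Feb 2021) = 98.48×15 + 10991.88×7 = 1477.2 + 76943.16 = 78420.36
Index = 111742.29 / 78420.36 × 100 = 142.4914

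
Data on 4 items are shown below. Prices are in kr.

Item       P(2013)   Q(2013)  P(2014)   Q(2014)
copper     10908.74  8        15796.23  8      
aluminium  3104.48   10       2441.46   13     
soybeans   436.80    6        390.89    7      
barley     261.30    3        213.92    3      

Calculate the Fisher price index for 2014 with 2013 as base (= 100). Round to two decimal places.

Laspeyres component (base-period weights):
ΣP(2014)Q(2013) = 15796.23×8 + 2441.46×10 + 390.89×6 + 213.92×3 = 126369.84 + 24414.6 + 2345.34 + 641.76 = 153771.54
ΣP(2013)Q(2013) = 10908.74×8 + 3104.48×10 + 436.80×6 + 261.30×3 = 87269.92 + 31044.8 + 2620.8 + 783.9 = 121719.42
L = 153771.54 / 121719.42 × 100 = 126.3328
Paasche component (current-period weights):
ΣP(2014)Q(2014) = 15796.23×8 + 2441.46×13 + 390.89×7 + 213.92×3 = 126369.84 + 31738.98 + 2736.23 + 641.76 = 161486.81
ΣP(2013)Q(2014) = 10908.74×8 + 3104.48×13 + 436.80×7 + 261.30×3 = 87269.92 + 40358.24 + 3057.6 + 783.9 = 131469.66
P = 161486.81 / 131469.66 × 100 = 122.8320
Fisher = √(L × P) = √(126.3328 × 122.8320) = 124.5701

124.57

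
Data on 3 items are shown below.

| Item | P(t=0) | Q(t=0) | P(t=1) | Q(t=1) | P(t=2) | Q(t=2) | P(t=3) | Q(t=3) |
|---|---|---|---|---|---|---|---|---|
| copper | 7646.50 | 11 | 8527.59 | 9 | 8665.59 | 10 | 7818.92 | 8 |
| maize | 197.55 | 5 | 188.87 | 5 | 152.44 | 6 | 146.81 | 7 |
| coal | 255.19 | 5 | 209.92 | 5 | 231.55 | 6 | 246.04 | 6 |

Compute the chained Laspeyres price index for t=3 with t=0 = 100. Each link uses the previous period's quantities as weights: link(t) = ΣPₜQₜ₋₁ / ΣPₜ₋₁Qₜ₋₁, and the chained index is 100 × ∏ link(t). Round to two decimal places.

101.91

Link t=0→t=1:
ΣP(t=1)Q(t=0) = 8527.59×11 + 188.87×5 + 209.92×5 = 93803.49 + 944.35 + 1049.6 = 95797.44
ΣP(t=0)Q(t=0) = 7646.50×11 + 197.55×5 + 255.19×5 = 84111.5 + 987.75 + 1275.95 = 86375.2
link = 95797.44/86375.2 = 1.109085
Link t=1→t=2:
ΣP(t=2)Q(t=1) = 8665.59×9 + 152.44×5 + 231.55×5 = 77990.31 + 762.2 + 1157.75 = 79910.26
ΣP(t=1)Q(t=1) = 8527.59×9 + 188.87×5 + 209.92×5 = 76748.31 + 944.35 + 1049.6 = 78742.26
link = 79910.26/78742.26 = 1.014833
Link t=2→t=3:
ΣP(t=3)Q(t=2) = 7818.92×10 + 146.81×6 + 246.04×6 = 78189.2 + 880.86 + 1476.24 = 80546.3
ΣP(t=2)Q(t=2) = 8665.59×10 + 152.44×6 + 231.55×6 = 86655.9 + 914.64 + 1389.3 = 88959.84
link = 80546.3/88959.84 = 0.905423
Chained index = 100 × 1.109085 × 1.014833 × 0.905423 = 101.9087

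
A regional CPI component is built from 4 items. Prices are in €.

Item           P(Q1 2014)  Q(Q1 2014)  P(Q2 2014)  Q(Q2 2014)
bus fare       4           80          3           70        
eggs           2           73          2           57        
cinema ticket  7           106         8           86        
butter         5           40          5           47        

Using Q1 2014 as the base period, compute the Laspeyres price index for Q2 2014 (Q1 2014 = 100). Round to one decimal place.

Laspeyres price index uses base-period quantities as weights.
ΣP(Q2 2014)·Q(Q1 2014) = 3×80 + 2×73 + 8×106 + 5×40 = 240 + 146 + 848 + 200 = 1434
ΣP(Q1 2014)·Q(Q1 2014) = 4×80 + 2×73 + 7×106 + 5×40 = 320 + 146 + 742 + 200 = 1408
Index = 1434 / 1408 × 100 = 101.8466

101.8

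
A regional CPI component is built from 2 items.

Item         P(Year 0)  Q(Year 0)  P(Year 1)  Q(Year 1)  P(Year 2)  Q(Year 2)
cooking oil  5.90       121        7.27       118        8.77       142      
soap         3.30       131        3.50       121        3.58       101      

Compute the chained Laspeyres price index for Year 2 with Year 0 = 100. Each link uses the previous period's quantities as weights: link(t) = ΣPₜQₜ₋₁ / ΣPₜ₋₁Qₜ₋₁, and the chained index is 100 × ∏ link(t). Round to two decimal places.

133.76

Link Year 0→Year 1:
ΣP(Year 1)Q(Year 0) = 7.27×121 + 3.50×131 = 879.67 + 458.5 = 1338.17
ΣP(Year 0)Q(Year 0) = 5.90×121 + 3.30×131 = 713.9 + 432.3 = 1146.2
link = 1338.17/1146.2 = 1.167484
Link Year 1→Year 2:
ΣP(Year 2)Q(Year 1) = 8.77×118 + 3.58×121 = 1034.86 + 433.18 = 1468.04
ΣP(Year 1)Q(Year 1) = 7.27×118 + 3.50×121 = 857.86 + 423.5 = 1281.36
link = 1468.04/1281.36 = 1.145689
Chained index = 100 × 1.167484 × 1.145689 = 133.7573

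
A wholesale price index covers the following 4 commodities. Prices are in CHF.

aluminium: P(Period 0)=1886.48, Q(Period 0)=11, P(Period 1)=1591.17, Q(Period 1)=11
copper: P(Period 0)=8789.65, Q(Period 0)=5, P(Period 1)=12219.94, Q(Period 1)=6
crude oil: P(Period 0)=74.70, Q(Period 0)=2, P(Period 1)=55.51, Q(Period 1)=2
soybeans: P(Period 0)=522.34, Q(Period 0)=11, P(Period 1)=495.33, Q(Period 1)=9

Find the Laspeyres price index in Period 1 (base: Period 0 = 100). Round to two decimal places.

119.22

Laspeyres price index uses base-period quantities as weights.
ΣP(Period 1)·Q(Period 0) = 1591.17×11 + 12219.94×5 + 55.51×2 + 495.33×11 = 17502.87 + 61099.7 + 111.02 + 5448.63 = 84162.22
ΣP(Period 0)·Q(Period 0) = 1886.48×11 + 8789.65×5 + 74.70×2 + 522.34×11 = 20751.28 + 43948.25 + 149.4 + 5745.74 = 70594.67
Index = 84162.22 / 70594.67 × 100 = 119.2189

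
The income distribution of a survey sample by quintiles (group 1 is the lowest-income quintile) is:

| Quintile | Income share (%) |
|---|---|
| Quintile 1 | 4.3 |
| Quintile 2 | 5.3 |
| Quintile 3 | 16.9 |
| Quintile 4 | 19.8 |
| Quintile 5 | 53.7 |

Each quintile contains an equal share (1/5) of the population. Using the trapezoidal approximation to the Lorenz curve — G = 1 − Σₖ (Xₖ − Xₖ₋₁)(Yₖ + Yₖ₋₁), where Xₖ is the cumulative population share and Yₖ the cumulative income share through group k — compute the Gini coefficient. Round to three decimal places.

Cumulative income shares Yₖ: 0.0430, 0.0960, 0.2650, 0.4630, 1.0000
Σ (Xₖ−Xₖ₋₁)(Yₖ+Yₖ₋₁) = (1/5)(0.0430+0.0000) + (1/5)(0.0960+0.0430) + (1/5)(0.2650+0.0960) + (1/5)(0.4630+0.2650) + (1/5)(1.0000+0.4630)
  = 0.0086 + 0.0278 + 0.0722 + 0.1456 + 0.2926 = 0.5468
G = 1 − 0.5468 = 0.4532

0.453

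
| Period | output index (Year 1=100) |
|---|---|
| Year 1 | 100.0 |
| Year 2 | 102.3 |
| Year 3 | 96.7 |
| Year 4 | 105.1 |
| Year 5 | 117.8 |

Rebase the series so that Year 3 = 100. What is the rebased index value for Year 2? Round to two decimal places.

Rebased(Year 2) = 102.3 / 96.7 × 100 = 105.7911

105.79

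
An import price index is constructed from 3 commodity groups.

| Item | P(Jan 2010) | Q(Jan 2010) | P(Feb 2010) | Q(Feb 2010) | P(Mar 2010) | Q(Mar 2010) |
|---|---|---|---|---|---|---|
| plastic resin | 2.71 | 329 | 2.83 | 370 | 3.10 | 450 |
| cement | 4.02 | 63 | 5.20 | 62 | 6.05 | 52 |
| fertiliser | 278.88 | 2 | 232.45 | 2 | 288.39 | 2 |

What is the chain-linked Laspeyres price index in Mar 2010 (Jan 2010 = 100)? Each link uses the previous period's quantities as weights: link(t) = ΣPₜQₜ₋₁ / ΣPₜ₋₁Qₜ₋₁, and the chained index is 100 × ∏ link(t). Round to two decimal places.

115.83

Link Jan 2010→Feb 2010:
ΣP(Feb 2010)Q(Jan 2010) = 2.83×329 + 5.20×63 + 232.45×2 = 931.07 + 327.6 + 464.9 = 1723.57
ΣP(Jan 2010)Q(Jan 2010) = 2.71×329 + 4.02×63 + 278.88×2 = 891.59 + 253.26 + 557.76 = 1702.61
link = 1723.57/1702.61 = 1.012311
Link Feb 2010→Mar 2010:
ΣP(Mar 2010)Q(Feb 2010) = 3.10×370 + 6.05×62 + 288.39×2 = 1147 + 375.1 + 576.78 = 2098.88
ΣP(Feb 2010)Q(Feb 2010) = 2.83×370 + 5.20×62 + 232.45×2 = 1047.1 + 322.4 + 464.9 = 1834.4
link = 2098.88/1834.4 = 1.144178
Chained index = 100 × 1.012311 × 1.144178 = 115.8263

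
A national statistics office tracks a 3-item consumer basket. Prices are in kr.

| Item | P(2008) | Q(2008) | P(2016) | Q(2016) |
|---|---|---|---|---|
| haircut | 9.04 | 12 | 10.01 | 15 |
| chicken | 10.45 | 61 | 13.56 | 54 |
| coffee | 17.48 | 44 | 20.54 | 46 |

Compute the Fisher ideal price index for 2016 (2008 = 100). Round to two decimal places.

Laspeyres component (base-period weights):
ΣP(2016)Q(2008) = 10.01×12 + 13.56×61 + 20.54×44 = 120.12 + 827.16 + 903.76 = 1851.04
ΣP(2008)Q(2008) = 9.04×12 + 10.45×61 + 17.48×44 = 108.48 + 637.45 + 769.12 = 1515.05
L = 1851.04 / 1515.05 × 100 = 122.1768
Paasche component (current-period weights):
ΣP(2016)Q(2016) = 10.01×15 + 13.56×54 + 20.54×46 = 150.15 + 732.24 + 944.84 = 1827.23
ΣP(2008)Q(2016) = 9.04×15 + 10.45×54 + 17.48×46 = 135.6 + 564.3 + 804.08 = 1503.98
P = 1827.23 / 1503.98 × 100 = 121.4930
Fisher = √(L × P) = √(122.1768 × 121.4930) = 121.8344

121.83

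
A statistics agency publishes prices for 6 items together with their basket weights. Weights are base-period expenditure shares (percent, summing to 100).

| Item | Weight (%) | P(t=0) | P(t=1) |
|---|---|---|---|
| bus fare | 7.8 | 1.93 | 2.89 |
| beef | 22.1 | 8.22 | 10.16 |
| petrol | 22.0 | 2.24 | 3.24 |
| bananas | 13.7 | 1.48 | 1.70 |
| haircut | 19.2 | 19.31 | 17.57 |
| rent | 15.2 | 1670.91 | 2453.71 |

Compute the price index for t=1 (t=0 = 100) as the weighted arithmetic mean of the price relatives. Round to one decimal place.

126.3

bus fare: 7.8 × (2.89/1.93) = 7.8 × 1.497409 = 11.6798
beef: 22.1 × (10.16/8.22) = 22.1 × 1.236010 = 27.3158
petrol: 22.0 × (3.24/2.24) = 22.0 × 1.446429 = 31.8214
bananas: 13.7 × (1.70/1.48) = 13.7 × 1.148649 = 15.7365
haircut: 19.2 × (17.57/19.31) = 19.2 × 0.909891 = 17.4699
rent: 15.2 × (2453.71/1670.91) = 15.2 × 1.468487 = 22.3210
Index = Σ wᵢ·(p₁ᵢ/p₀ᵢ) = 11.6798 + 27.3158 + 31.8214 + 15.7365 + 17.4699 + 22.3210 = 126.3444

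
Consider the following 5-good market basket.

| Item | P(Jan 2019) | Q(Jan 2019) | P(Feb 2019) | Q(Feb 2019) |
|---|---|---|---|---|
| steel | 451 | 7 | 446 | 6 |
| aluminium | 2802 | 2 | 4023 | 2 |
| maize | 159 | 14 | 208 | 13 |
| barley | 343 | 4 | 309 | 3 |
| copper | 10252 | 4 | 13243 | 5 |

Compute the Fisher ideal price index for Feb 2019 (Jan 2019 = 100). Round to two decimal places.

Laspeyres component (base-period weights):
ΣP(Feb 2019)Q(Jan 2019) = 446×7 + 4023×2 + 208×14 + 309×4 + 13243×4 = 3122 + 8046 + 2912 + 1236 + 52972 = 68288
ΣP(Jan 2019)Q(Jan 2019) = 451×7 + 2802×2 + 159×14 + 343×4 + 10252×4 = 3157 + 5604 + 2226 + 1372 + 41008 = 53367
L = 68288 / 53367 × 100 = 127.9592
Paasche component (current-period weights):
ΣP(Feb 2019)Q(Feb 2019) = 446×6 + 4023×2 + 208×13 + 309×3 + 13243×5 = 2676 + 8046 + 2704 + 927 + 66215 = 80568
ΣP(Jan 2019)Q(Feb 2019) = 451×6 + 2802×2 + 159×13 + 343×3 + 10252×5 = 2706 + 5604 + 2067 + 1029 + 51260 = 62666
P = 80568 / 62666 × 100 = 128.5673
Fisher = √(L × P) = √(127.9592 × 128.5673) = 128.2629

128.26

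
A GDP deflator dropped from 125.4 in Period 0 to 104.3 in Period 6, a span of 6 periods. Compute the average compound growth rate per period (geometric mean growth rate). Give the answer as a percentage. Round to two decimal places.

-3.02%

Growth factor = (104.3/125.4)^(1/6) = (0.831738)^(1/6) = 0.969760
Growth rate = 0.969760 − 1 = -0.030240 = -3.0240%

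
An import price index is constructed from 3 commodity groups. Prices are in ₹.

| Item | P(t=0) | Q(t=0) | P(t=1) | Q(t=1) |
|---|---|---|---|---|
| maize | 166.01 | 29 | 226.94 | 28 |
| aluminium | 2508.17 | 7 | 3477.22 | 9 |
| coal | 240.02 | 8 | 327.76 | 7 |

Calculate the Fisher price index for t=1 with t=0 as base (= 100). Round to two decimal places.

Laspeyres component (base-period weights):
ΣP(t=1)Q(t=0) = 226.94×29 + 3477.22×7 + 327.76×8 = 6581.26 + 24340.54 + 2622.08 = 33543.88
ΣP(t=0)Q(t=0) = 166.01×29 + 2508.17×7 + 240.02×8 = 4814.29 + 17557.19 + 1920.16 = 24291.64
L = 33543.88 / 24291.64 × 100 = 138.0882
Paasche component (current-period weights):
ΣP(t=1)Q(t=1) = 226.94×28 + 3477.22×9 + 327.76×7 = 6354.32 + 31294.98 + 2294.32 = 39943.62
ΣP(t=0)Q(t=1) = 166.01×28 + 2508.17×9 + 240.02×7 = 4648.28 + 22573.53 + 1680.14 = 28901.95
P = 39943.62 / 28901.95 × 100 = 138.2039
Fisher = √(L × P) = √(138.0882 × 138.2039) = 138.1460

138.15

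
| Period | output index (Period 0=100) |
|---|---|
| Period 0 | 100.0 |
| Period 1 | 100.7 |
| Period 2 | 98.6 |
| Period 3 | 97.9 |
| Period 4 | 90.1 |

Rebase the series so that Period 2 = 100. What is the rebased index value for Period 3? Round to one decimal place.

Rebased(Period 3) = 97.9 / 98.6 × 100 = 99.2901

99.3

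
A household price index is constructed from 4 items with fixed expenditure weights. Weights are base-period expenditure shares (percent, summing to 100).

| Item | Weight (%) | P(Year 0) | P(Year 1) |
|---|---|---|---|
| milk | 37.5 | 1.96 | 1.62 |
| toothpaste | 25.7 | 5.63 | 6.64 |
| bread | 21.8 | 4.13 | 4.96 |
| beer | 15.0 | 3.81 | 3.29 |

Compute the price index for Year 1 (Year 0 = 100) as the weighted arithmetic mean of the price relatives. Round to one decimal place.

milk: 37.5 × (1.62/1.96) = 37.5 × 0.826531 = 30.9949
toothpaste: 25.7 × (6.64/5.63) = 25.7 × 1.179396 = 30.3105
bread: 21.8 × (4.96/4.13) = 21.8 × 1.200969 = 26.1811
beer: 15.0 × (3.29/3.81) = 15.0 × 0.863517 = 12.9528
Index = Σ wᵢ·(p₁ᵢ/p₀ᵢ) = 30.9949 + 30.3105 + 26.1811 + 12.9528 = 100.4392

100.4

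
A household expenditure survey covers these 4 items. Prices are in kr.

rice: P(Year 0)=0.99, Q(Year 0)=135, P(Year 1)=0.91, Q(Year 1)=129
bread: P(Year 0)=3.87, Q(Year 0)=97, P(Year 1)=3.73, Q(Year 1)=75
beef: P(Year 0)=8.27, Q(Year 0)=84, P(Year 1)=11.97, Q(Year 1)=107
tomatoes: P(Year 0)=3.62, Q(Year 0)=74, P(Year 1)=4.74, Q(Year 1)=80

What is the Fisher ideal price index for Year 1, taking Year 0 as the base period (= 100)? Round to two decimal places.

127.12

Laspeyres component (base-period weights):
ΣP(Year 1)Q(Year 0) = 0.91×135 + 3.73×97 + 11.97×84 + 4.74×74 = 122.85 + 361.81 + 1005.48 + 350.76 = 1840.9
ΣP(Year 0)Q(Year 0) = 0.99×135 + 3.87×97 + 8.27×84 + 3.62×74 = 133.65 + 375.39 + 694.68 + 267.88 = 1471.6
L = 1840.9 / 1471.6 × 100 = 125.0951
Paasche component (current-period weights):
ΣP(Year 1)Q(Year 1) = 0.91×129 + 3.73×75 + 11.97×107 + 4.74×80 = 117.39 + 279.75 + 1280.79 + 379.2 = 2057.13
ΣP(Year 0)Q(Year 1) = 0.99×129 + 3.87×75 + 8.27×107 + 3.62×80 = 127.71 + 290.25 + 884.89 + 289.6 = 1592.45
P = 2057.13 / 1592.45 × 100 = 129.1802
Fisher = √(L × P) = √(125.0951 × 129.1802) = 127.1213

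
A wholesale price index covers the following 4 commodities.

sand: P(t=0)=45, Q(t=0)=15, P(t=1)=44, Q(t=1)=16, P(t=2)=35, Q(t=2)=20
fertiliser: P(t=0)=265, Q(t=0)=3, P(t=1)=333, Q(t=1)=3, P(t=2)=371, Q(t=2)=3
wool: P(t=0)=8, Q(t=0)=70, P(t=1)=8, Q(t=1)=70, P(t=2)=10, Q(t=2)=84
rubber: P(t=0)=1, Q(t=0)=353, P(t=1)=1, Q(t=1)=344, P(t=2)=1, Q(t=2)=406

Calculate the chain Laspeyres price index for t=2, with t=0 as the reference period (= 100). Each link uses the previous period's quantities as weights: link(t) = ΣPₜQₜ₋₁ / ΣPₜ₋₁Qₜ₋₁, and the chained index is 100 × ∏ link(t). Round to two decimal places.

Link t=0→t=1:
ΣP(t=1)Q(t=0) = 44×15 + 333×3 + 8×70 + 1×353 = 660 + 999 + 560 + 353 = 2572
ΣP(t=0)Q(t=0) = 45×15 + 265×3 + 8×70 + 1×353 = 675 + 795 + 560 + 353 = 2383
link = 2572/2383 = 1.079312
Link t=1→t=2:
ΣP(t=2)Q(t=1) = 35×16 + 371×3 + 10×70 + 1×344 = 560 + 1113 + 700 + 344 = 2717
ΣP(t=1)Q(t=1) = 44×16 + 333×3 + 8×70 + 1×344 = 704 + 999 + 560 + 344 = 2607
link = 2717/2607 = 1.042194
Chained index = 100 × 1.079312 × 1.042194 = 112.4852

112.49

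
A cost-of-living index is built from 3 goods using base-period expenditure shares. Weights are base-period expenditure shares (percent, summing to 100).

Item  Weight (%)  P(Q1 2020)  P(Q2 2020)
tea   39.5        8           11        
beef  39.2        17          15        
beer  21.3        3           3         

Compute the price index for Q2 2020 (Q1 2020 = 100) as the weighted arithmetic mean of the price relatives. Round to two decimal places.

tea: 39.5 × (11/8) = 39.5 × 1.375000 = 54.3125
beef: 39.2 × (15/17) = 39.2 × 0.882353 = 34.5882
beer: 21.3 × (3/3) = 21.3 × 1.000000 = 21.3000
Index = Σ wᵢ·(p₁ᵢ/p₀ᵢ) = 54.3125 + 34.5882 + 21.3000 = 110.2007

110.20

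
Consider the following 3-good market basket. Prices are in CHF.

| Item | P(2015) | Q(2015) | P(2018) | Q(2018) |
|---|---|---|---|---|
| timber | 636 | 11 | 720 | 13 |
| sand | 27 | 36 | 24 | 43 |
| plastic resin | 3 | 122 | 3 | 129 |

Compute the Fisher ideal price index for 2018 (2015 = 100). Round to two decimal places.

109.80

Laspeyres component (base-period weights):
ΣP(2018)Q(2015) = 720×11 + 24×36 + 3×122 = 7920 + 864 + 366 = 9150
ΣP(2015)Q(2015) = 636×11 + 27×36 + 3×122 = 6996 + 972 + 366 = 8334
L = 9150 / 8334 × 100 = 109.7912
Paasche component (current-period weights):
ΣP(2018)Q(2018) = 720×13 + 24×43 + 3×129 = 9360 + 1032 + 387 = 10779
ΣP(2015)Q(2018) = 636×13 + 27×43 + 3×129 = 8268 + 1161 + 387 = 9816
P = 10779 / 9816 × 100 = 109.8105
Fisher = √(L × P) = √(109.7912 × 109.8105) = 109.8009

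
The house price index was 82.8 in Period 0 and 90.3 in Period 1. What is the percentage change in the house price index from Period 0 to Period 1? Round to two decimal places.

Change = (90.3 − 82.8) / 82.8 × 100
       = 7.5 / 82.8 × 100 = 9.0580%

9.06%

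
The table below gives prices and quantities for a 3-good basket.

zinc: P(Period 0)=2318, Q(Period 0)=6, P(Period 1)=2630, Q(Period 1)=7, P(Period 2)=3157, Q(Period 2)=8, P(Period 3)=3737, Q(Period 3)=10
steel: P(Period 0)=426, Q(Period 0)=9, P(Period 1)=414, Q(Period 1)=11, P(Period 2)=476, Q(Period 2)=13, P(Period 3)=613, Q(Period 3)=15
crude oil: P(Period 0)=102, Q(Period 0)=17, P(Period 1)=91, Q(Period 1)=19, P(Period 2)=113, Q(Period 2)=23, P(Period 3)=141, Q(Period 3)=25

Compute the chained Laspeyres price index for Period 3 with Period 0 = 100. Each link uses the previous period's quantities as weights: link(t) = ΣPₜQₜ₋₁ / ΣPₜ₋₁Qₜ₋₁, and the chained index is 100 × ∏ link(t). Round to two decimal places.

155.85

Link Period 0→Period 1:
ΣP(Period 1)Q(Period 0) = 2630×6 + 414×9 + 91×17 = 15780 + 3726 + 1547 = 21053
ΣP(Period 0)Q(Period 0) = 2318×6 + 426×9 + 102×17 = 13908 + 3834 + 1734 = 19476
link = 21053/19476 = 1.080971
Link Period 1→Period 2:
ΣP(Period 2)Q(Period 1) = 3157×7 + 476×11 + 113×19 = 22099 + 5236 + 2147 = 29482
ΣP(Period 1)Q(Period 1) = 2630×7 + 414×11 + 91×19 = 18410 + 4554 + 1729 = 24693
link = 29482/24693 = 1.193942
Link Period 2→Period 3:
ΣP(Period 3)Q(Period 2) = 3737×8 + 613×13 + 141×23 = 29896 + 7969 + 3243 = 41108
ΣP(Period 2)Q(Period 2) = 3157×8 + 476×13 + 113×23 = 25256 + 6188 + 2599 = 34043
link = 41108/34043 = 1.207532
Chained index = 100 × 1.080971 × 1.193942 × 1.207532 = 155.8461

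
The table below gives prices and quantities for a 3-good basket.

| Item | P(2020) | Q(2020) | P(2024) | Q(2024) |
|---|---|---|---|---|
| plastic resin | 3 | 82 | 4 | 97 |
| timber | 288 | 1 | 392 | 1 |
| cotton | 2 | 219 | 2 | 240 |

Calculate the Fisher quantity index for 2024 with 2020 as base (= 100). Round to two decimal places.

Laspeyres component (base-period weights):
ΣP(2020)Q(2024) = 3×97 + 288×1 + 2×240 = 291 + 288 + 480 = 1059
ΣP(2020)Q(2020) = 3×82 + 288×1 + 2×219 = 246 + 288 + 438 = 972
L = 1059 / 972 × 100 = 108.9506
Paasche component (current-period weights):
ΣP(2024)Q(2024) = 4×97 + 392×1 + 2×240 = 388 + 392 + 480 = 1260
ΣP(2024)Q(2020) = 4×82 + 392×1 + 2×219 = 328 + 392 + 438 = 1158
P = 1260 / 1158 × 100 = 108.8083
Fisher = √(L × P) = √(108.9506 × 108.8083) = 108.8794

108.88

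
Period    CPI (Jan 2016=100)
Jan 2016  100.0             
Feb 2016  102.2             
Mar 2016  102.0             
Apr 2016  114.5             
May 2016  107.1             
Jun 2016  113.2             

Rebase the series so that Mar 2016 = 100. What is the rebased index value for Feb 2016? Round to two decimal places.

Rebased(Feb 2016) = 102.2 / 102.0 × 100 = 100.1961

100.20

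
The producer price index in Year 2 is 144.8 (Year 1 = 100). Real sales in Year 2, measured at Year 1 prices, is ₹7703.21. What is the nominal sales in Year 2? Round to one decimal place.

Nominal = Real × (Index/100) = 7703.21 × (144.8/100)
        = 7703.21 × 1.448 = 11154.2481

11154.2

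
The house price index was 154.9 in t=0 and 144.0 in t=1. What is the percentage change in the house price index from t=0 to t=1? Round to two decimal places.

Change = (144.0 − 154.9) / 154.9 × 100
       = -10.9 / 154.9 × 100 = -7.0368%

-7.04%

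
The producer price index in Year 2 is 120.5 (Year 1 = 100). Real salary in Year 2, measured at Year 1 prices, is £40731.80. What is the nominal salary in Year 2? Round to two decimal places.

49081.82

Nominal = Real × (Index/100) = 40731.80 × (120.5/100)
        = 40731.80 × 1.205 = 49081.8190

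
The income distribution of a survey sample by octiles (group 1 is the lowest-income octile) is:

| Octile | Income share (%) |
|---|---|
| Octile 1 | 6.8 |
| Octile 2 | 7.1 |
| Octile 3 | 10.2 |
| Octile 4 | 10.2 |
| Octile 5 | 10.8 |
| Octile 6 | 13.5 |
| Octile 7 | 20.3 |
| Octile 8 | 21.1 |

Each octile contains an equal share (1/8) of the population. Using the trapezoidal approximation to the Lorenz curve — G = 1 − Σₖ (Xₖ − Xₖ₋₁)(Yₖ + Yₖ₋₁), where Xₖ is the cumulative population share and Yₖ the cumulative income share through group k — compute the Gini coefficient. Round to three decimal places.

Cumulative income shares Yₖ: 0.0680, 0.1390, 0.2410, 0.3430, 0.4510, 0.5860, 0.7890, 1.0000
Σ (Xₖ−Xₖ₋₁)(Yₖ+Yₖ₋₁) = (1/8)(0.0680+0.0000) + (1/8)(0.1390+0.0680) + (1/8)(0.2410+0.1390) + (1/8)(0.3430+0.2410) + (1/8)(0.4510+0.3430) + (1/8)(0.5860+0.4510) + (1/8)(0.7890+0.5860) + (1/8)(1.0000+0.7890)
  = 0.0085 + 0.0259 + 0.0475 + 0.0730 + 0.0992 + 0.1296 + 0.1719 + 0.2236 = 0.7792
G = 1 − 0.7792 = 0.2208

0.221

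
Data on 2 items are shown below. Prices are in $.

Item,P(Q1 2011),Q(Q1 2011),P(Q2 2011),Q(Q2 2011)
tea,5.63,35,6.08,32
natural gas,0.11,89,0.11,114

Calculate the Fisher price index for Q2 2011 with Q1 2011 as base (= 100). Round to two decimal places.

Laspeyres component (base-period weights):
ΣP(Q2 2011)Q(Q1 2011) = 6.08×35 + 0.11×89 = 212.8 + 9.79 = 222.59
ΣP(Q1 2011)Q(Q1 2011) = 5.63×35 + 0.11×89 = 197.05 + 9.79 = 206.84
L = 222.59 / 206.84 × 100 = 107.6146
Paasche component (current-period weights):
ΣP(Q2 2011)Q(Q2 2011) = 6.08×32 + 0.11×114 = 194.56 + 12.54 = 207.1
ΣP(Q1 2011)Q(Q2 2011) = 5.63×32 + 0.11×114 = 180.16 + 12.54 = 192.7
P = 207.1 / 192.7 × 100 = 107.4728
Fisher = √(L × P) = √(107.6146 × 107.4728) = 107.5436

107.54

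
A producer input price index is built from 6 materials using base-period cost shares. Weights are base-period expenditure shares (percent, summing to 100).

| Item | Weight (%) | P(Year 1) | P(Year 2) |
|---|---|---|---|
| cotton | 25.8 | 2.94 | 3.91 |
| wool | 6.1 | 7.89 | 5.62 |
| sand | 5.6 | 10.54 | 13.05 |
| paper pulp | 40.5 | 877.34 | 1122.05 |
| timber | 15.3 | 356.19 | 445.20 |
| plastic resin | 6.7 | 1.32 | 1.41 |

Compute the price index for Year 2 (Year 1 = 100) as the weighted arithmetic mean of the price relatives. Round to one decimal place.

123.7

cotton: 25.8 × (3.91/2.94) = 25.8 × 1.329932 = 34.3122
wool: 6.1 × (5.62/7.89) = 6.1 × 0.712294 = 4.3450
sand: 5.6 × (13.05/10.54) = 5.6 × 1.238140 = 6.9336
paper pulp: 40.5 × (1122.05/877.34) = 40.5 × 1.278923 = 51.7964
timber: 15.3 × (445.20/356.19) = 15.3 × 1.249895 = 19.1234
plastic resin: 6.7 × (1.41/1.32) = 6.7 × 1.068182 = 7.1568
Index = Σ wᵢ·(p₁ᵢ/p₀ᵢ) = 34.3122 + 4.3450 + 6.9336 + 51.7964 + 19.1234 + 7.1568 = 123.6674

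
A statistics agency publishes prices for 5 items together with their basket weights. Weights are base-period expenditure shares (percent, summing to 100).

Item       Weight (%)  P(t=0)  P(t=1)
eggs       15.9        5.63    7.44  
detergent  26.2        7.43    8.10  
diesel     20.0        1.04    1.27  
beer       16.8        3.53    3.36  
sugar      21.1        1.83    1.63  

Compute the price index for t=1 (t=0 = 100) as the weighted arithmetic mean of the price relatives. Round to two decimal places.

108.78

eggs: 15.9 × (7.44/5.63) = 15.9 × 1.321492 = 21.0117
detergent: 26.2 × (8.10/7.43) = 26.2 × 1.090175 = 28.5626
diesel: 20.0 × (1.27/1.04) = 20.0 × 1.221154 = 24.4231
beer: 16.8 × (3.36/3.53) = 16.8 × 0.951841 = 15.9909
sugar: 21.1 × (1.63/1.83) = 21.1 × 0.890710 = 18.7940
Index = Σ wᵢ·(p₁ᵢ/p₀ᵢ) = 21.0117 + 28.5626 + 24.4231 + 15.9909 + 18.7940 = 108.7823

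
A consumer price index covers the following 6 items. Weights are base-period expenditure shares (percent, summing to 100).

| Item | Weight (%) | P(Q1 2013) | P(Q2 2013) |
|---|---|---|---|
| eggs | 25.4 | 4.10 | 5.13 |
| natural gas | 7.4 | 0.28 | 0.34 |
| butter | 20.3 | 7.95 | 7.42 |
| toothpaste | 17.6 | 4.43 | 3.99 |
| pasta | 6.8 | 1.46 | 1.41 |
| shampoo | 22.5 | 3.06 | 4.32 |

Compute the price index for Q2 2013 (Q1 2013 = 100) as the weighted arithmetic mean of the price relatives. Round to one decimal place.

eggs: 25.4 × (5.13/4.10) = 25.4 × 1.251220 = 31.7810
natural gas: 7.4 × (0.34/0.28) = 7.4 × 1.214286 = 8.9857
butter: 20.3 × (7.42/7.95) = 20.3 × 0.933333 = 18.9467
toothpaste: 17.6 × (3.99/4.43) = 17.6 × 0.900677 = 15.8519
pasta: 6.8 × (1.41/1.46) = 6.8 × 0.965753 = 6.5671
shampoo: 22.5 × (4.32/3.06) = 22.5 × 1.411765 = 31.7647
Index = Σ wᵢ·(p₁ᵢ/p₀ᵢ) = 31.7810 + 8.9857 + 18.9467 + 15.8519 + 6.5671 + 31.7647 = 113.8971

113.9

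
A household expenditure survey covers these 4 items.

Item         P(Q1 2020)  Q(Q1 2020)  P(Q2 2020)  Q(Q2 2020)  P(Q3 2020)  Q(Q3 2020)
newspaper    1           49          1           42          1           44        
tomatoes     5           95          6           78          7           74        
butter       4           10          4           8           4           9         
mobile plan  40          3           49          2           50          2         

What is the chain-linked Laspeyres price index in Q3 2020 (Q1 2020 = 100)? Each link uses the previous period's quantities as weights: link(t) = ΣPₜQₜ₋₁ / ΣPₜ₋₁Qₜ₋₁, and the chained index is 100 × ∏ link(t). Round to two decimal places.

132.57

Link Q1 2020→Q2 2020:
ΣP(Q2 2020)Q(Q1 2020) = 1×49 + 6×95 + 4×10 + 49×3 = 49 + 570 + 40 + 147 = 806
ΣP(Q1 2020)Q(Q1 2020) = 1×49 + 5×95 + 4×10 + 40×3 = 49 + 475 + 40 + 120 = 684
link = 806/684 = 1.178363
Link Q2 2020→Q3 2020:
ΣP(Q3 2020)Q(Q2 2020) = 1×42 + 7×78 + 4×8 + 50×2 = 42 + 546 + 32 + 100 = 720
ΣP(Q2 2020)Q(Q2 2020) = 1×42 + 6×78 + 4×8 + 49×2 = 42 + 468 + 32 + 98 = 640
link = 720/640 = 1.125000
Chained index = 100 × 1.178363 × 1.125000 = 132.5658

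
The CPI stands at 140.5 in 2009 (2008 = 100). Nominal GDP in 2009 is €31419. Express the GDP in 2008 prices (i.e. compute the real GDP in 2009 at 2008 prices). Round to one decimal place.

Real = Nominal ÷ (Index/100) = 31419 ÷ (140.5/100)
     = 31419 ÷ 1.405 = 22362.2776

22362.3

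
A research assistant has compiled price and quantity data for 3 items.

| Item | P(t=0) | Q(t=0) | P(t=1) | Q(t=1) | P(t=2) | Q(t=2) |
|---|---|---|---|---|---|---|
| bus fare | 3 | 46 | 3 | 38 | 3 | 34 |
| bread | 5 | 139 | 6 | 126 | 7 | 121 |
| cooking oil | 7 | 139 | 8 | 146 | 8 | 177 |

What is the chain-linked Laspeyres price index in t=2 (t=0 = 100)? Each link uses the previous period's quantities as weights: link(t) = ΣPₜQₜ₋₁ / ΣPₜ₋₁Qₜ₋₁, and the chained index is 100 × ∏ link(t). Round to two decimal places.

Link t=0→t=1:
ΣP(t=1)Q(t=0) = 3×46 + 6×139 + 8×139 = 138 + 834 + 1112 = 2084
ΣP(t=0)Q(t=0) = 3×46 + 5×139 + 7×139 = 138 + 695 + 973 = 1806
link = 2084/1806 = 1.153931
Link t=1→t=2:
ΣP(t=2)Q(t=1) = 3×38 + 7×126 + 8×146 = 114 + 882 + 1168 = 2164
ΣP(t=1)Q(t=1) = 3×38 + 6×126 + 8×146 = 114 + 756 + 1168 = 2038
link = 2164/2038 = 1.061825
Chained index = 100 × 1.153931 × 1.061825 = 122.5274

122.53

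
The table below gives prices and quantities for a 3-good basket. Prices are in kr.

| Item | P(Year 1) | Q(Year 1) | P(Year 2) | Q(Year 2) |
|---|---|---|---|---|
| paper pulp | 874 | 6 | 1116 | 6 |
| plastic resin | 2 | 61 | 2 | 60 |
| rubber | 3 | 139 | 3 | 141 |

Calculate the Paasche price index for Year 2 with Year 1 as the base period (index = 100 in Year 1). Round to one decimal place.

Paasche price index uses current-period quantities as weights.
ΣP(Year 2)·Q(Year 2) = 1116×6 + 2×60 + 3×141 = 6696 + 120 + 423 = 7239
ΣP(Year 1)·Q(Year 2) = 874×6 + 2×60 + 3×141 = 5244 + 120 + 423 = 5787
Index = 7239 / 5787 × 100 = 125.0907

125.1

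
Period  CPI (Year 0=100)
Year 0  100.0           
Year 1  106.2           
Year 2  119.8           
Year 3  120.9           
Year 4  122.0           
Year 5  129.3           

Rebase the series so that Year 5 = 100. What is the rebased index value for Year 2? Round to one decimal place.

Rebased(Year 2) = 119.8 / 129.3 × 100 = 92.6527

92.7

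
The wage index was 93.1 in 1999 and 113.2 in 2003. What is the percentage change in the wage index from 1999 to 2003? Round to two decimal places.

Change = (113.2 − 93.1) / 93.1 × 100
       = 20.1 / 93.1 × 100 = 21.5897%

21.59%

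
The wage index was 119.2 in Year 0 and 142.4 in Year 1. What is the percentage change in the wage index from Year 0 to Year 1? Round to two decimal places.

19.46%

Change = (142.4 − 119.2) / 119.2 × 100
       = 23.2 / 119.2 × 100 = 19.4631%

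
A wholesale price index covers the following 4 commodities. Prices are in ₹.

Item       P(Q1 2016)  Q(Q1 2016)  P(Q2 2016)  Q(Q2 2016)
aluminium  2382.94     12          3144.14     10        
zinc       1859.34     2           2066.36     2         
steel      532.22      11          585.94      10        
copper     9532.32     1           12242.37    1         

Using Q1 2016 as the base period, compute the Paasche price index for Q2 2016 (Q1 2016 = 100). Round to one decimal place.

126.6

Paasche price index uses current-period quantities as weights.
ΣP(Q2 2016)·Q(Q2 2016) = 3144.14×10 + 2066.36×2 + 585.94×10 + 12242.37×1 = 31441.4 + 4132.72 + 5859.4 + 12242.37 = 53675.89
ΣP(Q1 2016)·Q(Q2 2016) = 2382.94×10 + 1859.34×2 + 532.22×10 + 9532.32×1 = 23829.4 + 3718.68 + 5322.2 + 9532.32 = 42402.6
Index = 53675.89 / 42402.6 × 100 = 126.5863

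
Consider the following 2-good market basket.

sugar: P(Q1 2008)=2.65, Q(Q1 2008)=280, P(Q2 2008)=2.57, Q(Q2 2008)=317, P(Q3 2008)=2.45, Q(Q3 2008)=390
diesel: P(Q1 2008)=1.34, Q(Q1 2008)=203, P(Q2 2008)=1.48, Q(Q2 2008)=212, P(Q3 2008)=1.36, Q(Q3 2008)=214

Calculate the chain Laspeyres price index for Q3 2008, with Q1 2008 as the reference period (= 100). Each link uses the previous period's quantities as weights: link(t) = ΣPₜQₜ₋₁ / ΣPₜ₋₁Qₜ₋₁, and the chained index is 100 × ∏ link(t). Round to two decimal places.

Link Q1 2008→Q2 2008:
ΣP(Q2 2008)Q(Q1 2008) = 2.57×280 + 1.48×203 = 719.6 + 300.44 = 1020.04
ΣP(Q1 2008)Q(Q1 2008) = 2.65×280 + 1.34×203 = 742 + 272.02 = 1014.02
link = 1020.04/1014.02 = 1.005937
Link Q2 2008→Q3 2008:
ΣP(Q3 2008)Q(Q2 2008) = 2.45×317 + 1.36×212 = 776.65 + 288.32 = 1064.97
ΣP(Q2 2008)Q(Q2 2008) = 2.57×317 + 1.48×212 = 814.69 + 313.76 = 1128.45
link = 1064.97/1128.45 = 0.943746
Chained index = 100 × 1.005937 × 0.943746 = 94.9349

94.93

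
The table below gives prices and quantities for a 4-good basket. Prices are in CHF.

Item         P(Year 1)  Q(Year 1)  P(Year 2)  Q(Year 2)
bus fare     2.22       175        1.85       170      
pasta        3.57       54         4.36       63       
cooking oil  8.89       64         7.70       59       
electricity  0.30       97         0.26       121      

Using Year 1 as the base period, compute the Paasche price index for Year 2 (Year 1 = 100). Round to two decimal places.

Paasche price index uses current-period quantities as weights.
ΣP(Year 2)·Q(Year 2) = 1.85×170 + 4.36×63 + 7.70×59 + 0.26×121 = 314.5 + 274.68 + 454.3 + 31.46 = 1074.94
ΣP(Year 1)·Q(Year 2) = 2.22×170 + 3.57×63 + 8.89×59 + 0.30×121 = 377.4 + 224.91 + 524.51 + 36.3 = 1163.12
Index = 1074.94 / 1163.12 × 100 = 92.4187

92.42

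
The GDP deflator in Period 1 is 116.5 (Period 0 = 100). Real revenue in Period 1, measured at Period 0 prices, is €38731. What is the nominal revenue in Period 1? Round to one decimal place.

45121.6

Nominal = Real × (Index/100) = 38731 × (116.5/100)
        = 38731 × 1.165 = 45121.6150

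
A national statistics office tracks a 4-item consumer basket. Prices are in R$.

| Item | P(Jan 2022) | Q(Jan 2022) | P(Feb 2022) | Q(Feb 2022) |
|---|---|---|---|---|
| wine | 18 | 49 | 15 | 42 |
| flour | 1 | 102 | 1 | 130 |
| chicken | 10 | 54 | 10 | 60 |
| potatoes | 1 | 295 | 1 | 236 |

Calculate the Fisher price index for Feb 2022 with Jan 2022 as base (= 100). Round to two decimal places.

92.30

Laspeyres component (base-period weights):
ΣP(Feb 2022)Q(Jan 2022) = 15×49 + 1×102 + 10×54 + 1×295 = 735 + 102 + 540 + 295 = 1672
ΣP(Jan 2022)Q(Jan 2022) = 18×49 + 1×102 + 10×54 + 1×295 = 882 + 102 + 540 + 295 = 1819
L = 1672 / 1819 × 100 = 91.9186
Paasche component (current-period weights):
ΣP(Feb 2022)Q(Feb 2022) = 15×42 + 1×130 + 10×60 + 1×236 = 630 + 130 + 600 + 236 = 1596
ΣP(Jan 2022)Q(Feb 2022) = 18×42 + 1×130 + 10×60 + 1×236 = 756 + 130 + 600 + 236 = 1722
P = 1596 / 1722 × 100 = 92.6829
Fisher = √(L × P) = √(91.9186 × 92.6829) = 92.3000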